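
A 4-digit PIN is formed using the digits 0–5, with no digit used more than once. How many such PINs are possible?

360

This is a permutation of 4 out of 6: P(6,4) = 6!/2!.
6 × 5 × 4 × 3 = 360.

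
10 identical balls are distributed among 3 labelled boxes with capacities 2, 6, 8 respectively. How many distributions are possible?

18

Without the upper bounds there are C(12,2) = 66 ways to split 10 among 3 boxes.
Subtract solutions that violate a single cap (substitute x_i' = x_i − (cap_i+1)): x_1 ≥ 3 gives C(9,2) = 36; x_2 ≥ 7 gives C(5,2) = 10; x_3 ≥ 9 gives C(3,2) = 3. Together 49.
Add back pairs where two caps are both exceeded: 1 + 0 + 0 = 1.
By inclusion–exclusion the count is 66 − 49 + 1 = 18.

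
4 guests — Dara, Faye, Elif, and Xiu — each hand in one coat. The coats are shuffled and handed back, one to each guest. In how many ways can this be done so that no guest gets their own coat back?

This is the derangement count D_4: permutations of 4 items with no fixed point.
By inclusion–exclusion this is Σ_{j=0}^{4} (−1)^j C(4,j)·(4−j)!.
Computing: 24 − 24 + 12 − 4 + 1 = 9.

9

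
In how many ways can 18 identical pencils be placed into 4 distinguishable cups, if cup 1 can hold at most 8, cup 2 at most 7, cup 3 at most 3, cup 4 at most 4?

34

By stars and bars, unrestricted non-negative solutions to x_1+…+x_4 = 18 number C(18+3,3) = 1330.
Subtract solutions that violate a single cap (substitute x_i' = x_i − (cap_i+1)): x_1 ≥ 9 gives C(12,3) = 220; x_2 ≥ 8 gives C(13,3) = 286; x_3 ≥ 4 gives C(17,3) = 680; x_4 ≥ 5 gives C(16,3) = 560. Together 1746.
Add back pairs where two caps are both exceeded: 4 + 56 + 35 + 84 + 56 + 220 = 455.
Subtract triples: 0 + 0 + 1 + 4 = 5.
By inclusion–exclusion the count is 1330 − 1746 + 455 − 5 = 34.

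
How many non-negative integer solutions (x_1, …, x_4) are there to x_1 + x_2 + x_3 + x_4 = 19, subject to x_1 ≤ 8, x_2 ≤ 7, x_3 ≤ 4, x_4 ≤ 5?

55

Ignoring the caps, the number of non-negative solutions to x_1+…+x_4 = 19 is C(22,3) = 1540.
Subtract solutions that violate a single cap (substitute x_i' = x_i − (cap_i+1)): x_1 ≥ 9 gives C(13,3) = 286; x_2 ≥ 8 gives C(14,3) = 364; x_3 ≥ 5 gives C(17,3) = 680; x_4 ≥ 6 gives C(16,3) = 560. Together 1890.
Add back pairs where two caps are both exceeded: 10 + 56 + 35 + 84 + 56 + 165 = 406.
Subtract triples: 0 + 0 + 0 + 1 = 1.
By inclusion–exclusion the count is 1540 − 1890 + 406 − 1 = 55.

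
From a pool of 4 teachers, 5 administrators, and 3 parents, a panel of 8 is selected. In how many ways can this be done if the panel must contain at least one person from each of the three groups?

485

Total 8-person selections from all 12: C(12,8) = 495.
Selections missing a whole group: no teachers → C(8,8) = 1; no administrators → C(7,8) = 0; no parents → C(9,8) = 9.
Add back selections omitting two groups (i.e. drawn from a single group): C(4,8) + C(5,8) + C(3,8) = 0.
By inclusion–exclusion: 495 − 10 + 0 = 485.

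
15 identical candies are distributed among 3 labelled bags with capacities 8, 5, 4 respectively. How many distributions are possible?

Ignoring the caps, the number of non-negative solutions to x_1+…+x_3 = 15 is C(17,2) = 136.
Subtract solutions that violate a single cap (substitute x_i' = x_i − (cap_i+1)): x_1 ≥ 9 gives C(8,2) = 28; x_2 ≥ 6 gives C(11,2) = 55; x_3 ≥ 5 gives C(12,2) = 66. Together 149.
Add back pairs where two caps are both exceeded: 1 + 3 + 15 = 19.
By inclusion–exclusion the count is 136 − 149 + 19 = 6.

6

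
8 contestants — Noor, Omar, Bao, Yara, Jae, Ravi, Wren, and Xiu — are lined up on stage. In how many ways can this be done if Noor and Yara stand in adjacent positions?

Glue Noor and Yara into one block (2 internal orders), leaving 7 units to arrange in a row.
So the count is 2·(7)! = 10080.

10080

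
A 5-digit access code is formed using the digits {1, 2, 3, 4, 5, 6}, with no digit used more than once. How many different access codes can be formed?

720

This is a permutation of 5 out of 6: P(6,5) = 6!/1!.
That product is 6 × 5 × 4 × 3 × 2 = 720.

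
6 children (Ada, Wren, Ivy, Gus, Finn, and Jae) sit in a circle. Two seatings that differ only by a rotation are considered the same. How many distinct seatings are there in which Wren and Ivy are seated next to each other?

48

Treat {Wren, Ivy} as one unit (2 internal orders) and seat the resulting 5 units around the table: (4)! circular arrangements.
So 2 × (4)! = 2 × 24 = 48.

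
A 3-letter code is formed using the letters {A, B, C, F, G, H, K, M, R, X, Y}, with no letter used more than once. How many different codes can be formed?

990

With no repetition, fill the 3 letters in order: 11 choices, then 10, down to 9.
11 × 10 × 9 = 990.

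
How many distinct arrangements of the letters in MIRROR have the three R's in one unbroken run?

Treat the 3 copies of R as a single block. The multiset to arrange is then {RRR, I, M, O}, 4 items in all.
All 4 items are distinct, so there are (4)! = 24 arrangements.

24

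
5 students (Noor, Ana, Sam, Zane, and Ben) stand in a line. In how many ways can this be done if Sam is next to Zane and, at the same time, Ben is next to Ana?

Treat {Sam,Zane} as one block (2 orders) and {Ben,Ana} as another (2 orders).
That leaves 3 units to arrange: 2 × 2 × 3! = 4 × 6 = 24.

24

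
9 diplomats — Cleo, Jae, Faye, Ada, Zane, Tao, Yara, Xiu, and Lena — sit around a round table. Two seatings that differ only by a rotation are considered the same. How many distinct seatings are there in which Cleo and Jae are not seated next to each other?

30240

All circular seatings of 9 people number (8)! = 40320.
Seatings with Cleo beside Jae: treat them as a block with 2 internal orders, giving 2 × (7)! = 10080.
Subtracting, 40320 − 10080 = 30240.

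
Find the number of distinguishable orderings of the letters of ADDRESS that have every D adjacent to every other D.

360

Treat the 2 copies of D as a single block. The multiset to arrange is then {DD, A, E, R, S, S}, 6 items in all.
That gives (6)!/(2!) = 360 arrangements.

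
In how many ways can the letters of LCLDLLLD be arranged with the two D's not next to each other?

Total arrangements of LCLDLLLD: 8!/(5!·2!) = 168.
Arrangements with the D's together: treat DD as one letter, giving (7)!/(5!) = 42.
Subtracting, 168 − 42 = 126 arrangements keep the D's apart.

126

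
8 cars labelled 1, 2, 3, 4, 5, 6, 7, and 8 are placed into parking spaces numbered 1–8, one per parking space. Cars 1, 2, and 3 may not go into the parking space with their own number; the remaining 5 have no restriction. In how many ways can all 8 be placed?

Let Aᵢ (for i ∈ {1, 2, 3}) be the placements that put car i in its forbidden parking space. Any j of these fix j positions, leaving (8−j)! ways to fill the rest, and there are C(3,j) ways to pick which j.
By inclusion–exclusion, the number of valid placements is Σ_{j=0}^{3} (−1)^j C(3,j)·(8−j)!.
Computing: 40320 − 15120 + 2160 − 120 = 27240.

27240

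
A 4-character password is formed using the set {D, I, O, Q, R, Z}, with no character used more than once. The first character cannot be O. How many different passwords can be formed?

The first character has 6−1 = 5 choices (anything except O).
The remaining 3 characters are filled from the other 5 symbols without repetition: 5 × 4 × 3 = 60.
Total: 5 × 60 = 300.

300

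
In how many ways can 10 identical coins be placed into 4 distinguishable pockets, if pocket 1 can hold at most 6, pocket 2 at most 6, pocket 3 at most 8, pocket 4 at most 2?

Without the upper bounds there are C(13,3) = 286 ways to split 10 among 4 pockets.
Subtract solutions that violate a single cap (substitute x_i' = x_i − (cap_i+1)): x_1 ≥ 7 gives C(6,3) = 20; x_2 ≥ 7 gives C(6,3) = 20; x_3 ≥ 9 gives C(4,3) = 4; x_4 ≥ 3 gives C(10,3) = 120. Together 164.
Add back pairs where two caps are both exceeded: 0 + 0 + 1 + 0 + 1 + 0 = 2.
By inclusion–exclusion the count is 286 − 164 + 2 = 124.

124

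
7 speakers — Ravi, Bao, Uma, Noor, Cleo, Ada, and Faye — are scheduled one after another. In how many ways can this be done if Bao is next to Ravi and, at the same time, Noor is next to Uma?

Treat {Bao,Ravi} as one block (2 orders) and {Noor,Uma} as another (2 orders).
That leaves 5 units to arrange: 2 × 2 × 5! = 4 × 120 = 480.

480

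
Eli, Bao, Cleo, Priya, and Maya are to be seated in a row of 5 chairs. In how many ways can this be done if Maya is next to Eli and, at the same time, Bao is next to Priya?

Treat {Maya,Eli} as one block (2 orders) and {Bao,Priya} as another (2 orders).
That leaves 3 units to arrange: 2 × 2 × 3! = 4 × 6 = 24.

24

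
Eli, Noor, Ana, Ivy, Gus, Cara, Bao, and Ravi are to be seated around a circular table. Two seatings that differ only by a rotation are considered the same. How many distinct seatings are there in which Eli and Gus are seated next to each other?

1440

Treat {Eli, Gus} as one unit (2 internal orders) and seat the resulting 7 units around the table: (6)! circular arrangements.
So 2 × (6)! = 2 × 720 = 1440.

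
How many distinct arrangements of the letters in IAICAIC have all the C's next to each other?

60

Treat the 2 copies of C as a single block. The multiset to arrange is then {CC, A, A, I, I, I}, 6 items in all.
That gives (6)!/(3!·2!) = 60 arrangements.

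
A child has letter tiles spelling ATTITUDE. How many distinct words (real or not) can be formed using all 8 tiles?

ATTITUDE has 8 letters with T appearing 3 times.
The number of distinct arrangements is 8!/(3!) = 40320/6 = 6720.

6720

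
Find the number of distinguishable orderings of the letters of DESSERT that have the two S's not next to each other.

There are 7!/(2!·2!) = 1260 arrangements of DESSERT in total.
If the two S's are adjacent, glue them into one block, leaving 6 items to arrange: (6)!/(2!) = 360 ways.
Subtracting, 1260 − 360 = 900 arrangements keep the S's apart.

900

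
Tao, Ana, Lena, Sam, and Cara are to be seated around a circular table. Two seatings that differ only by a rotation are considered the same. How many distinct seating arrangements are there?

Around a circle, 5 distinct people have 5!/5 = (4)! = 24 rotationally distinct seatings.

24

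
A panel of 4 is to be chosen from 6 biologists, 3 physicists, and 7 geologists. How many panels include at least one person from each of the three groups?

Unrestricted: C(16,4) = 1820 ways to pick any 4 of the 16.
Subtract selections that omit an entire group: no biologists → C(10,4) = 210; no physicists → C(13,4) = 715; no geologists → C(9,4) = 126.
Add back selections omitting two groups (i.e. drawn from a single group): C(6,4) + C(3,4) + C(7,4) = 50.
By inclusion–exclusion: 1820 − 1051 + 50 = 819.

819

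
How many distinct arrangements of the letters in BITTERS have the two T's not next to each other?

Total arrangements of BITTERS: 7!/(2!) = 2520.
If the two T's are adjacent, glue them into one block, leaving 6 items to arrange: (6)! = 720 ways.
Hence 2520 − 720 = 1800.

1800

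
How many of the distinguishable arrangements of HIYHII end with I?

With the last slot taken by I, it remains to arrange the other 5 letters (HYHII).
Those 5 letters have H appearing twice and I appearing twice, giving (5)!/(2!·2!) = 30.

30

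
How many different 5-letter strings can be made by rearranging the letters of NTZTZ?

30

NTZTZ has 5 letters with T appearing twice and Z appearing twice.
So there are 5! / (2!·2!) = 30 distinguishable arrangements.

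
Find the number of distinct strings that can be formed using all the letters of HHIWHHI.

HHIWHHI has 7 letters with H appearing 4 times and I appearing twice.
Dividing 7! = 5040 by 4!·2! = 48 for the repeated letters gives 105.

105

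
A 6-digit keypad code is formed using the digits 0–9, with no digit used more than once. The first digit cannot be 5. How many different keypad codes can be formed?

136080

The first digit has 10−1 = 9 choices (anything except 5).
The remaining 5 digits are filled from the other 9 symbols without repetition: 9 × 8 × 7 × 6 × 5 = 15120.
Total: 9 × 15120 = 136080.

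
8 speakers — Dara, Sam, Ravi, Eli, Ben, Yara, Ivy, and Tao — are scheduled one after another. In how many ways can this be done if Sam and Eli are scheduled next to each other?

10080

Treat {Sam, Eli} as a single unit. There are 7 units to order, and the pair itself can be ordered 2 ways.
So the count is 2·(7)! = 10080.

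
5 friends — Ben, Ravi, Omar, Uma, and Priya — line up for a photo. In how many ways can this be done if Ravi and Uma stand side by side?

48

Treat {Ravi, Uma} as a single unit. There are 4 units to order, and the pair itself can be ordered 2 ways.
So the count is 2·(4)! = 48.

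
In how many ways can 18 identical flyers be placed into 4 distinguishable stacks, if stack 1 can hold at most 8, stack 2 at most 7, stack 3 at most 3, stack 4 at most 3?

By stars and bars, unrestricted non-negative solutions to x_1+…+x_4 = 18 number C(18+3,3) = 1330.
Subtract solutions that violate a single cap (substitute x_i' = x_i − (cap_i+1)): x_1 ≥ 9 gives C(12,3) = 220; x_2 ≥ 8 gives C(13,3) = 286; x_3 ≥ 4 gives C(17,3) = 680; x_4 ≥ 4 gives C(17,3) = 680. Together 1866.
Add back pairs where two caps are both exceeded: 4 + 56 + 56 + 84 + 84 + 286 = 570.
Subtract triples: 0 + 0 + 4 + 10 = 14.
By inclusion–exclusion the count is 1330 − 1866 + 570 − 14 = 20.

20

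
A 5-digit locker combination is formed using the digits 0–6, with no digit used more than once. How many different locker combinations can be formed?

This is a permutation of 5 out of 7: P(7,5) = 7!/2!.
That product is 7 × 6 × 5 × 4 × 3 = 2520.

2520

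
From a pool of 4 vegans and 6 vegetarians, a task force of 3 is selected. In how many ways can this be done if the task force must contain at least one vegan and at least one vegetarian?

96

With no constraint there are C(10,3) = 120 possible selections.
Selections missing a whole group: no vegans → C(6,3) = 20; no vegetarians → C(4,3) = 4.
Both groups omitted at once is impossible, so 120 − 24 = 96.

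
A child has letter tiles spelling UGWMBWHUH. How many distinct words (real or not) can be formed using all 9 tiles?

45360

The 9 letters of UGWMBWHUH have repeats: H appearing twice, U appearing twice, and W appearing twice.
Dividing 9! = 362880 by 2!·2!·2! = 8 for the repeated letters gives 45360.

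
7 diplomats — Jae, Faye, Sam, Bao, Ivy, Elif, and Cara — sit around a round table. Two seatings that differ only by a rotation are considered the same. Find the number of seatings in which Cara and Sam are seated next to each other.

240

Treat {Cara, Sam} as one unit (2 internal orders) and seat the resulting 6 units around the table: (5)! circular arrangements.
So 2 × (5)! = 2 × 120 = 240.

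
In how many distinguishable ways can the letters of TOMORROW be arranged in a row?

3360

TOMORROW has 8 letters with O appearing 3 times and R appearing twice.
Dividing 8! = 40320 by 3!·2! = 12 for the repeated letters gives 3360.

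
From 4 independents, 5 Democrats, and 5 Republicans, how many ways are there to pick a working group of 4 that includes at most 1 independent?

690

Split by how many independents are chosen (0 through 1).
Sum: C(4,0)·C(10,4) + C(4,1)·C(10,3) = 210 + 480 = 690.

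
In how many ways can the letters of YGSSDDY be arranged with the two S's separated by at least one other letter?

450

Total arrangements of YGSSDDY: 7!/(2!·2!·2!) = 630.
Arrangements with the S's together: treat SS as one letter, giving (6)!/(2!·2!) = 180.
Subtracting, 630 − 180 = 450 arrangements keep the S's apart.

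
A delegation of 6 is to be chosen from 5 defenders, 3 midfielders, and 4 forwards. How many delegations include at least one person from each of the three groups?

805

Total 6-person selections from all 12: C(12,6) = 924.
Subtract selections that omit an entire group: no defenders → C(7,6) = 7; no midfielders → C(9,6) = 84; no forwards → C(8,6) = 28.
Add back selections omitting two groups (i.e. drawn from a single group): C(5,6) + C(3,6) + C(4,6) = 0.
By inclusion–exclusion: 924 − 119 + 0 = 805.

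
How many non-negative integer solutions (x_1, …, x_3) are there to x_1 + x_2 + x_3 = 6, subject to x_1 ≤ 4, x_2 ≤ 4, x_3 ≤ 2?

Without the upper bounds there are C(8,2) = 28 ways to split 6 among 3 variables.
Subtract solutions that violate a single cap (substitute x_i' = x_i − (cap_i+1)): x_1 ≥ 5 gives C(3,2) = 3; x_2 ≥ 5 gives C(3,2) = 3; x_3 ≥ 3 gives C(5,2) = 10. Together 16.
No two caps can be exceeded simultaneously, so the pair terms are all 0.
By inclusion–exclusion the count is 28 − 16 + 0 = 12.

12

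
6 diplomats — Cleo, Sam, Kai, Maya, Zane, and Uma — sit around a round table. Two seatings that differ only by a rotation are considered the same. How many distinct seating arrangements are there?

120

Fix one person's seat to break rotational symmetry; the remaining 5 people can be arranged in (5)! = 120 ways.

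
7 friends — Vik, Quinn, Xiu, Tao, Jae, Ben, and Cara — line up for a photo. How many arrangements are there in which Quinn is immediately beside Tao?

Glue Quinn and Tao into one block (2 internal orders), leaving 6 units to arrange in a row.
So the count is 2·(6)! = 1440.

1440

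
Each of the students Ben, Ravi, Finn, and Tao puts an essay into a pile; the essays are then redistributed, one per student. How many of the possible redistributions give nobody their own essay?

9

This is the derangement count D_4: permutations of 4 items with no fixed point.
By inclusion–exclusion this is Σ_{j=0}^{4} (−1)^j C(4,j)·(4−j)!.
Computing: 24 − 24 + 12 − 4 + 1 = 9.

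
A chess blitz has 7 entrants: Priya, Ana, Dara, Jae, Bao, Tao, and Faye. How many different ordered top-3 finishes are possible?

210

This is an ordered selection of 3 from 7: P(7,3).
That gives 7 × 6 × 5 = 210.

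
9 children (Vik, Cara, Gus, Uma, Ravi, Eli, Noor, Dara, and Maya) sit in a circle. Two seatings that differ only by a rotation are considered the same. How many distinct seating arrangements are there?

40320

Seat Vik anywhere (absorbing the rotational symmetry), then permute the other 8: (8)! = 40320.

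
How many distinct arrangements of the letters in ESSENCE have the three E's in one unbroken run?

60

Treat the 3 copies of E as a single block. The multiset to arrange is then {EEE, C, N, S, S}, 5 items in all.
That gives (5)!/(2!) = 60 arrangements.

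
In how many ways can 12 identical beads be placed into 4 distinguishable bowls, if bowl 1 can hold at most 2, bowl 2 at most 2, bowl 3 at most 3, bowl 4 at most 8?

Ignoring the caps, the number of non-negative solutions to x_1+…+x_4 = 12 is C(15,3) = 455.
Subtract solutions that violate a single cap (substitute x_i' = x_i − (cap_i+1)): x_1 ≥ 3 gives C(12,3) = 220; x_2 ≥ 3 gives C(12,3) = 220; x_3 ≥ 4 gives C(11,3) = 165; x_4 ≥ 9 gives C(6,3) = 20. Together 625.
Add back pairs where two caps are both exceeded: 84 + 56 + 1 + 56 + 1 + 0 = 198.
Subtract triples: 10 + 0 + 0 + 0 = 10.
By inclusion–exclusion the count is 455 − 625 + 198 − 10 = 18.

18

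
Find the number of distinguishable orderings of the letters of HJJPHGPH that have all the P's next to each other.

420

Treat the 2 copies of P as a single block. The multiset to arrange is then {PP, G, H, H, H, J, J}, 7 items in all.
That gives (7)!/(3!·2!) = 420 arrangements.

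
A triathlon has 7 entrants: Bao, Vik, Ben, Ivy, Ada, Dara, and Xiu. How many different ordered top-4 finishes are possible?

840

There are 7 choices for 1st place, 6 for 2nd, and so on down to 4 for position 4.
That gives 7 × 6 × 5 × 4 = 840.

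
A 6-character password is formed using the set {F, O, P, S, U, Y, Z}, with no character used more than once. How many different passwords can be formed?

Choose and order 6 of the 7 symbols: the first character has 7 options, the next 6, and so on down to 2.
7 × 6 × 5 × 4 × 3 × 2 = 5040.

5040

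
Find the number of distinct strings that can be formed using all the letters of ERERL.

30

The 5 letters of ERERL have repeats: E appearing twice and R appearing twice.
Dividing 5! = 120 by 2!·2! = 4 for the repeated letters gives 30.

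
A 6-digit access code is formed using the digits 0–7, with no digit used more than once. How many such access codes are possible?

Choose and order 6 of the 8 symbols: the first digit has 8 options, the next 7, and so on down to 3.
That product is 8 × 7 × 6 × 5 × 4 × 3 = 20160.

20160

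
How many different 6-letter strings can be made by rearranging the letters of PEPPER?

60

Letter multiplicities in PEPPER: E×2, P×3, R×1.
The number of distinct arrangements is 6!/(3!·2!) = 720/12 = 60.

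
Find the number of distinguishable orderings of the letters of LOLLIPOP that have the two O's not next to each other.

1260

Total arrangements of LOLLIPOP: 8!/(3!·2!·2!) = 1680.
If the two O's are adjacent, glue them into one block, leaving 7 items to arrange: (7)!/(3!·2!) = 420 ways.
Subtracting, 1680 − 420 = 1260 arrangements keep the O's apart.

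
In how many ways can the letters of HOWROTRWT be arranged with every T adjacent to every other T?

5040

Treat the 2 copies of T as a single block. The multiset to arrange is then {TT, H, O, O, R, R, W, W}, 8 items in all.
That gives (8)!/(2!·2!·2!) = 5040 arrangements.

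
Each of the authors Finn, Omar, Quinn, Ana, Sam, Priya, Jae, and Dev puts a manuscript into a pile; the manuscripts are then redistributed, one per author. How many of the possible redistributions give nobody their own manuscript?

14833

This is the derangement count D_8: permutations of 8 items with no fixed point.
By inclusion–exclusion this is Σ_{j=0}^{8} (−1)^j C(8,j)·(8−j)!.
Computing: 40320 − 40320 + 20160 − 6720 + 1680 − 336 + 56 − 8 + 1 = 14833.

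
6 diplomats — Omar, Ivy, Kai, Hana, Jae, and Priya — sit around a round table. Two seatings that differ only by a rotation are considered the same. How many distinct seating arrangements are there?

120

Around a circle, 6 distinct people have 6!/6 = (5)! = 120 rotationally distinct seatings.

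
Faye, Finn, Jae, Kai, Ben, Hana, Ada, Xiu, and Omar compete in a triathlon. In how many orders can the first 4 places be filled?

3024

This is an ordered selection of 4 from 9: P(9,4).
That gives 9 × 8 × 7 × 6 = 3024.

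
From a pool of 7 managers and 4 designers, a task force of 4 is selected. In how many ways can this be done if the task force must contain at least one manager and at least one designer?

Total 4-person selections from all 11: C(11,4) = 330.
Selections missing a whole group: no managers → C(4,4) = 1; no designers → C(7,4) = 35.
Both groups omitted at once is impossible, so 330 − 36 = 294.

294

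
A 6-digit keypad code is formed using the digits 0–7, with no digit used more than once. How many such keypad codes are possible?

This is a permutation of 6 out of 8: P(8,6) = 8!/2!.
That product is 8 × 7 × 6 × 5 × 4 × 3 = 20160.

20160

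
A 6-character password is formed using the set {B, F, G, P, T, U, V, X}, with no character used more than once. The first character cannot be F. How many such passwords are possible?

The first character has 8−1 = 7 choices (anything except F).
The remaining 5 characters are filled from the other 7 symbols without repetition: 7 × 6 × 5 × 4 × 3 = 2520.
Total: 7 × 2520 = 17640.

17640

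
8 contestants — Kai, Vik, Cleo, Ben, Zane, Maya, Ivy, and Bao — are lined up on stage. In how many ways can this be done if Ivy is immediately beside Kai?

Place the 6 others and the Ivy-Kai pair as 7 objects in a line; the pair has 2 internal arrangements.
That gives 2 × 7! = 2 × 5040 = 10080.

10080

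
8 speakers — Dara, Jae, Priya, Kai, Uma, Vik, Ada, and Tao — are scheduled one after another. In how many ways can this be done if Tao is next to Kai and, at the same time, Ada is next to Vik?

2880

Treat {Tao,Kai} as one block (2 orders) and {Ada,Vik} as another (2 orders).
That leaves 6 units to arrange: 2 × 2 × 6! = 4 × 720 = 2880.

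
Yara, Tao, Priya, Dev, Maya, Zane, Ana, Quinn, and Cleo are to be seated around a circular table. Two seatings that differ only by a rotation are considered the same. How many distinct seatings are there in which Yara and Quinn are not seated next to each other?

Without the restriction there are (8)! = 40320 seatings.
Seatings with Yara beside Quinn: treat them as a block with 2 internal orders, giving 2 × (7)! = 10080.
Subtracting, 40320 − 10080 = 30240.

30240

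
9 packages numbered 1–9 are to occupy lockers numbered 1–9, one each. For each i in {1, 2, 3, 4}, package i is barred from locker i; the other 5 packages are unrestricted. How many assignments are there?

229080

Let Aᵢ (for 1 ≤ i ≤ 4) be the placements that put package i in its forbidden locker. Any j of these fix j positions, leaving (9−j)! ways to fill the rest, and there are C(4,j) ways to pick which j.
By inclusion–exclusion, the number of valid placements is Σ_{j=0}^{4} (−1)^j C(4,j)·(9−j)!.
Computing: 362880 − 161280 + 30240 − 2880 + 120 = 229080.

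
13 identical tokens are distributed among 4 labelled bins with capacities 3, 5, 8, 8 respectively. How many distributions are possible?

172

By stars and bars, unrestricted non-negative solutions to x_1+…+x_4 = 13 number C(13+3,3) = 560.
Subtract solutions that violate a single cap (substitute x_i' = x_i − (cap_i+1)): x_1 ≥ 4 gives C(12,3) = 220; x_2 ≥ 6 gives C(10,3) = 120; x_3 ≥ 9 gives C(7,3) = 35; x_4 ≥ 9 gives C(7,3) = 35. Together 410.
Add back pairs where two caps are both exceeded: 20 + 1 + 1 + 0 + 0 + 0 = 22.
By inclusion–exclusion the count is 560 − 410 + 22 = 172.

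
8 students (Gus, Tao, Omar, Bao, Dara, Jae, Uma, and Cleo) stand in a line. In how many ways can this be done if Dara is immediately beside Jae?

10080

Glue Dara and Jae into one block (2 internal orders), leaving 7 units to arrange in a row.
That gives 2 × 7! = 2 × 5040 = 10080.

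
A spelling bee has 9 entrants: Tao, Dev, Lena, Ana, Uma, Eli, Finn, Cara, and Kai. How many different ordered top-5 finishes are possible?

15120

This is an ordered selection of 5 from 9: P(9,5).
That gives 9 × 8 × 7 × 6 × 5 = 15120.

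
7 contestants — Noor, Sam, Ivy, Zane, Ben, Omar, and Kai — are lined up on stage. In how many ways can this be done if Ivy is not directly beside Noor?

3600

There are 7! = 5040 arrangements in all. If Ivy and Noor are adjacent, merging them into one block gives 2·(6)! = 1440 arrangements.
So 5040 − 1440 = 3600 arrangements keep them apart.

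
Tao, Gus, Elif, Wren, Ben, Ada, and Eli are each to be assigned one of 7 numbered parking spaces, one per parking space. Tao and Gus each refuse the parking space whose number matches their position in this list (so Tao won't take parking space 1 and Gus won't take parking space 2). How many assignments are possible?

Let Aᵢ (for i ∈ {1, 2}) be the placements that put person i in their forbidden parking space. Any j of these fix j positions, leaving (7−j)! ways to fill the rest, and there are C(2,j) ways to pick which j.
By inclusion–exclusion, the number of valid placements is Σ_{j=0}^{2} (−1)^j C(2,j)·(7−j)!.
Computing: 5040 − 1440 + 120 = 3720.

3720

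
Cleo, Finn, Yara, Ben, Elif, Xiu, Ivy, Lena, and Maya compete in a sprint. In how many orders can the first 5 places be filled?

15120

There are 9 choices for 1st place, 8 for 2nd, and so on down to 5 for position 5.
That gives 9 × 8 × 7 × 6 × 5 = 15120.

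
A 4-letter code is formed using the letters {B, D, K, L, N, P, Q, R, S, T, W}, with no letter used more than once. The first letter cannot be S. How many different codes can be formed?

The first letter has 11−1 = 10 choices (anything except S).
The remaining 3 letters are filled from the other 10 symbols without repetition: 10 × 9 × 8 = 720.
Total: 10 × 720 = 7200.

7200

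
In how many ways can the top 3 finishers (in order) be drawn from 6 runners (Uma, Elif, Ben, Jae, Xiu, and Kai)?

This is an ordered selection of 3 from 6: P(6,3).
That gives 6 × 5 × 4 = 120.

120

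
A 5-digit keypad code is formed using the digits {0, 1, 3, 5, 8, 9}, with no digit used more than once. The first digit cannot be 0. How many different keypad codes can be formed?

600

The first digit has 6−1 = 5 choices (anything except 0).
The remaining 4 digits are filled from the other 5 symbols without repetition: 5 × 4 × 3 × 2 = 120.
Total: 5 × 120 = 600.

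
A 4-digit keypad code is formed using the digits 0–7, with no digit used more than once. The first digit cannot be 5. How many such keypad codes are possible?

The first digit has 8−1 = 7 choices (anything except 5).
The remaining 3 digits are filled from the other 7 symbols without repetition: 7 × 6 × 5 = 210.
Total: 7 × 210 = 1470.

1470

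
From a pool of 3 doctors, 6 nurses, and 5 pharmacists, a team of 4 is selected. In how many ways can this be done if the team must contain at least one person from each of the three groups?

495

Total 4-person selections from all 14: C(14,4) = 1001.
Selections missing a whole group: no doctors → C(11,4) = 330; no nurses → C(8,4) = 70; no pharmacists → C(9,4) = 126.
Add back selections omitting two groups (i.e. drawn from a single group): C(3,4) + C(6,4) + C(5,4) = 20.
By inclusion–exclusion: 1001 − 526 + 20 = 495.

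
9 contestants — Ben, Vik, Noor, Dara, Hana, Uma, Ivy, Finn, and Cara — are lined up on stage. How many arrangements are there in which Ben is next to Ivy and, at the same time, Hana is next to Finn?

20160

Treat {Ben,Ivy} as one block (2 orders) and {Hana,Finn} as another (2 orders).
That leaves 7 units to arrange: 2 × 2 × 7! = 4 × 5040 = 20160.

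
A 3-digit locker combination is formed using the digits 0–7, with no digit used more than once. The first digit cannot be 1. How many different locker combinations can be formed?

The first digit has 8−1 = 7 choices (anything except 1).
The remaining 2 digits are filled from the other 7 symbols without repetition: 7 × 6 = 42.
Total: 7 × 42 = 294.

294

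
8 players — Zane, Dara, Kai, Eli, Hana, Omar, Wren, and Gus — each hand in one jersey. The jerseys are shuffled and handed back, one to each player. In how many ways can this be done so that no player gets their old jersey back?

14833

Let Aᵢ be the assignments in which player i gets their old jersey. We want the size of the complement of A₁∪…∪A_8.
By inclusion–exclusion this is Σ_{j=0}^{8} (−1)^j C(8,j)·(8−j)!.
Computing: 40320 − 40320 + 20160 − 6720 + 1680 − 336 + 56 − 8 + 1 = 14833.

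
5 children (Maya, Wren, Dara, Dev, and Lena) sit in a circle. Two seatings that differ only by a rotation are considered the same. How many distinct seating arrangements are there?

24

Seat Maya anywhere (absorbing the rotational symmetry), then permute the other 4: (4)! = 24.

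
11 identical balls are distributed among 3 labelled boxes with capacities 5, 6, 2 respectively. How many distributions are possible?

Without the upper bounds there are C(13,2) = 78 ways to split 11 among 3 boxes.
Subtract solutions that violate a single cap (substitute x_i' = x_i − (cap_i+1)): x_1 ≥ 6 gives C(7,2) = 21; x_2 ≥ 7 gives C(6,2) = 15; x_3 ≥ 3 gives C(10,2) = 45. Together 81.
Add back pairs where two caps are both exceeded: 0 + 6 + 3 = 9.
By inclusion–exclusion the count is 78 − 81 + 9 = 6.

6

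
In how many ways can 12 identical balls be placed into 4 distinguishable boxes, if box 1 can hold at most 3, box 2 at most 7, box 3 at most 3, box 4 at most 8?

Without the upper bounds there are C(15,3) = 455 ways to split 12 among 4 boxes.
Subtract solutions that violate a single cap (substitute x_i' = x_i − (cap_i+1)): x_1 ≥ 4 gives C(11,3) = 165; x_2 ≥ 8 gives C(7,3) = 35; x_3 ≥ 4 gives C(11,3) = 165; x_4 ≥ 9 gives C(6,3) = 20. Together 385.
Add back pairs where two caps are both exceeded: 1 + 35 + 0 + 1 + 0 + 0 = 37.
By inclusion–exclusion the count is 455 − 385 + 37 = 107.

107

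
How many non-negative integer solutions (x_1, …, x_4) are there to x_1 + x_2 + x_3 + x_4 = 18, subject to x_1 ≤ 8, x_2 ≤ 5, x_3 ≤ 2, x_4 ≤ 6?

19

Without the upper bounds there are C(21,3) = 1330 ways to split 18 among 4 variables.
Subtract solutions that violate a single cap (substitute x_i' = x_i − (cap_i+1)): x_1 ≥ 9 gives C(12,3) = 220; x_2 ≥ 6 gives C(15,3) = 455; x_3 ≥ 3 gives C(18,3) = 816; x_4 ≥ 7 gives C(14,3) = 364. Together 1855.
Add back pairs where two caps are both exceeded: 20 + 84 + 10 + 220 + 56 + 165 = 555.
Subtract triples: 1 + 0 + 0 + 10 = 11.
By inclusion–exclusion the count is 1330 − 1855 + 555 − 11 = 19.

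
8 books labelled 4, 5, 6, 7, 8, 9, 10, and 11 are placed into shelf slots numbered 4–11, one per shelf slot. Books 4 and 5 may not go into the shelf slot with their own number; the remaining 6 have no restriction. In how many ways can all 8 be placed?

Let Aᵢ (for i ∈ {4, 5}) be the placements that put book i in its forbidden shelf slot. Any j of these fix j positions, leaving (8−j)! ways to fill the rest, and there are C(2,j) ways to pick which j.
By inclusion–exclusion, the number of valid placements is Σ_{j=0}^{2} (−1)^j C(2,j)·(8−j)!.
Computing: 40320 − 10080 + 720 = 30960.

30960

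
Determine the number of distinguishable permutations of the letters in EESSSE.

20

The 6 letters of EESSSE have repeats: E appearing 3 times and S appearing 3 times.
Dividing 6! = 720 by 3!·3! = 36 for the repeated letters gives 20.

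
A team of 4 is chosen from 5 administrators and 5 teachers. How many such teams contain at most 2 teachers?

Split by how many teachers are chosen (0 through 2).
Sum: C(5,0)·C(5,4) + C(5,1)·C(5,3) + C(5,2)·C(5,2) = 5 + 50 + 100 = 155.

155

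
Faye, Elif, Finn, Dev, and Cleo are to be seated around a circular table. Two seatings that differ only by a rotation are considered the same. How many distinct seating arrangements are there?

24

Fix one person's seat to break rotational symmetry; the remaining 4 people can be arranged in (4)! = 24 ways.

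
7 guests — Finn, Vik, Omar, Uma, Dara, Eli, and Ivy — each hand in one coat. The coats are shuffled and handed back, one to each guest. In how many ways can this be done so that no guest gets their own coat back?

This is the derangement count D_7: permutations of 7 items with no fixed point.
By inclusion–exclusion this is Σ_{j=0}^{7} (−1)^j C(7,j)·(7−j)!.
Computing: 5040 − 5040 + 2520 − 840 + 210 − 42 + 7 − 1 = 1854.

1854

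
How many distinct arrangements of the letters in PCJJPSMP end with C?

420

With the last slot taken by C, it remains to arrange the other 7 letters (PJJPSMP).
Those 7 letters have J appearing twice and P appearing 3 times, giving (7)!/(3!·2!) = 420.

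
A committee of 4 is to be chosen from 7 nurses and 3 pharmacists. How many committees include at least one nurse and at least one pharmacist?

175

Total 4-person selections from all 10: C(10,4) = 210.
Selections missing a whole group: no nurses → C(3,4) = 0; no pharmacists → C(7,4) = 35.
Both groups omitted at once is impossible, so 210 − 35 = 175.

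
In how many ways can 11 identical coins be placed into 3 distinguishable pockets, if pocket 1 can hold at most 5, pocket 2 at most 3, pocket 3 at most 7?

14

By stars and bars, unrestricted non-negative solutions to x_1+…+x_3 = 11 number C(11+2,2) = 78.
Subtract solutions that violate a single cap (substitute x_i' = x_i − (cap_i+1)): x_1 ≥ 6 gives C(7,2) = 21; x_2 ≥ 4 gives C(9,2) = 36; x_3 ≥ 8 gives C(5,2) = 10. Together 67.
Add back pairs where two caps are both exceeded: 3 + 0 + 0 = 3.
By inclusion–exclusion the count is 78 − 67 + 3 = 14.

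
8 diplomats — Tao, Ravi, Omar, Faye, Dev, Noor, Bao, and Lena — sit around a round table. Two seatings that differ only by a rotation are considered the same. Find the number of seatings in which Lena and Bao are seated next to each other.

Glue Lena and Bao into a block (2 internal orders). Seating 7 units around a circle gives (6)! arrangements.
So 2 × (6)! = 2 × 720 = 1440.

1440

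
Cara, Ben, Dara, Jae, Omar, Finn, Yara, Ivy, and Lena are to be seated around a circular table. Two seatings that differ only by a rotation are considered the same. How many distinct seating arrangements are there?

Fix one person's seat to break rotational symmetry; the remaining 8 people can be arranged in (8)! = 40320 ways.

40320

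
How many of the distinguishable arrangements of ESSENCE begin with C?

60

Fix C in the first position and arrange the remaining 6 letters.
Those 6 letters have E appearing 3 times and S appearing twice, giving (6)!/(3!·2!) = 60.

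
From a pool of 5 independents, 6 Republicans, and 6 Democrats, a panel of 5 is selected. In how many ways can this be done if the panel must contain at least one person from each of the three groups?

4485

With no constraint there are C(17,5) = 6188 possible selections.
Subtract selections that omit an entire group: no independents → C(12,5) = 792; no Republicans → C(11,5) = 462; no Democrats → C(11,5) = 462.
Add back selections omitting two groups (i.e. drawn from a single group): C(5,5) + C(6,5) + C(6,5) = 13.
By inclusion–exclusion: 6188 − 1716 + 13 = 4485.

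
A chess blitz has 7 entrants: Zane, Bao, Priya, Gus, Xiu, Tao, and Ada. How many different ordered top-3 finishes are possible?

210

This is an ordered selection of 3 from 7: P(7,3).
That gives 7 × 6 × 5 = 210.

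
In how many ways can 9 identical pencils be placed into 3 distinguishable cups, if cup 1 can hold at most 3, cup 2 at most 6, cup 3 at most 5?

Without the upper bounds there are C(11,2) = 55 ways to split 9 among 3 cups.
Subtract solutions that violate a single cap (substitute x_i' = x_i − (cap_i+1)): x_1 ≥ 4 gives C(7,2) = 21; x_2 ≥ 7 gives C(4,2) = 6; x_3 ≥ 6 gives C(5,2) = 10. Together 37.
No two caps can be exceeded simultaneously, so the pair terms are all 0.
By inclusion–exclusion the count is 55 − 37 + 0 = 18.

18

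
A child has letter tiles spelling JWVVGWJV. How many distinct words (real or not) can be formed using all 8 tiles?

The 8 letters of JWVVGWJV have repeats: J appearing twice, V appearing 3 times, and W appearing twice.
The number of distinct arrangements is 8!/(3!·2!·2!) = 40320/24 = 1680.

1680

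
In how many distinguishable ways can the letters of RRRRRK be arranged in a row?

6

Letter multiplicities in RRRRRK: K×1, R×5.
The number of distinct arrangements is 6!/(5!) = 720/120 = 6.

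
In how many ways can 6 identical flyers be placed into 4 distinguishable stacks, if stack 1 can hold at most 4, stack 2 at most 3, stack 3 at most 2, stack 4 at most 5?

49

Without the upper bounds there are C(9,3) = 84 ways to split 6 among 4 stacks.
Subtract solutions that violate a single cap (substitute x_i' = x_i − (cap_i+1)): x_1 ≥ 5 gives C(4,3) = 4; x_2 ≥ 4 gives C(5,3) = 10; x_3 ≥ 3 gives C(6,3) = 20; x_4 ≥ 6 gives C(3,3) = 1. Together 35.
No two caps can be exceeded simultaneously, so the pair terms are all 0.
By inclusion–exclusion the count is 84 − 35 + 0 = 49.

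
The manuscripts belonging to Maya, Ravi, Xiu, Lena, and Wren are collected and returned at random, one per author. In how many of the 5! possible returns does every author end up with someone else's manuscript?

44

Count assignments avoiding every fixed point. For any j of the 5 authors fixed to their own manuscript, the other 5−j can be arranged in (5−j)! ways.
By inclusion–exclusion this is Σ_{j=0}^{5} (−1)^j C(5,j)·(5−j)!.
Computing: 120 − 120 + 60 − 20 + 5 − 1 = 44.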